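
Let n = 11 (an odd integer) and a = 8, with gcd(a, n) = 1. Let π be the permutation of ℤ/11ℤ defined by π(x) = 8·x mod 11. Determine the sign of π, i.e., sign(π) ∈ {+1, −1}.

Orbit of 1 under x↦8x: [1, 8, 9, 6, 4, 10, 3]… (length divides ord_11(8)).
Cycle type of π: 10 + 1; total 2 cycles.
With 2 cycles on 11 points, sign = (−1)^{11−2} = -1.
Via Zolotarev, sign(π_{8}) = (8|11) = -1.

-1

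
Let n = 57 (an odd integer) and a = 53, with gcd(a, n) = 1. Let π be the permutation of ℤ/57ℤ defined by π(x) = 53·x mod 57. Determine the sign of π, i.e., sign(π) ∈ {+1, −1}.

Orbit of 53 under x↦53x: [53, 16, 50, 28, 2, 49, 32]… (length divides ord_57(53)).
5 cycles of lengths [18, 18, 18, 2, 1].
57 − 5 = 52 transpositions; sign(π) = (−1)^52 = +1.

+1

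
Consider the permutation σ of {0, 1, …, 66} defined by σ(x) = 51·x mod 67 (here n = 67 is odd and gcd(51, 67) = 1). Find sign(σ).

-1

Start at x=20: 20 → 15 → 28 → 21 → 66 → 16 → 12 → … (one orbit).
Cycle lengths of π_51 on ℤ/67ℤ: [66, 1]; 2 cycles in total.
2 cycles on 67: each ℓ→(−1)^(ℓ−1), product (−1)^65 = -1.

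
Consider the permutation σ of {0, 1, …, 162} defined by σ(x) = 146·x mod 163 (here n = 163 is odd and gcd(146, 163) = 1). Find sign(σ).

+1

Orbit of 77 under x↦146x: [77, 158, 85, 22, 115, 1, 146]… (length divides ord_163(146)).
Cycle lengths of π_146 on ℤ/163ℤ: [27, 27, 27, 27, 27, 27, 1]; 7 cycles in total.
163 − 7 = 156 transpositions; sign(π) = (−1)^156 = +1.
Check: (146/163) = +1 by Zolotarev.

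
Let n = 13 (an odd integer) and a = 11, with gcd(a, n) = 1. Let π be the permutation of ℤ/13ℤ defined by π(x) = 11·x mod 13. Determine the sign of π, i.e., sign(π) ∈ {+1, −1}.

Trace 8: π^k(8) = [8, 10, 6, 1, 11, 4, 5] for k=0..6.
π_11 has 2 disjoint cycles with lengths [12, 1] on {0,…,12}.
With 2 cycles on 13 points, sign = (−1)^{13−2} = -1.

-1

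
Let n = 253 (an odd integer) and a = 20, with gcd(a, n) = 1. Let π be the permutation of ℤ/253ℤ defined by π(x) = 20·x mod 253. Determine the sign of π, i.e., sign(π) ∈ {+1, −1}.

-1

Start at x=130: 130 → 70 → 135 → 170 → 111 → 196 → 125 → … (one orbit).
π_20 has 6 disjoint cycles with lengths [110, 110, 22, 5, 5, 1] on {0,…,252}.
6 cycles on 253: each ℓ→(−1)^(ℓ−1), product (−1)^247 = -1.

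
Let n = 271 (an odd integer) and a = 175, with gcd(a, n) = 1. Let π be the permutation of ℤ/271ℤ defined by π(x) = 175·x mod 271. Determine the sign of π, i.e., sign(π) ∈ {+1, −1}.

Start at x=64: 64 → 89 → 128 → 178 → 256 → 85 → 241 → … (one orbit).
3 cycles of lengths [135, 135, 1].
Σ(ℓ_i−1) = 271−3 = 268; sign = (−1)^268 = +1.

+1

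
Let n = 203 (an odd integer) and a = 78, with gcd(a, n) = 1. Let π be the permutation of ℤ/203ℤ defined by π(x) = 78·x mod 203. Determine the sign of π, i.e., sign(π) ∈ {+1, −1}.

+1

Start at x=190: 190 → 1 → 78 → 197 → 141 → 36 → 169 → 190 (one orbit).
π_78 has 35 disjoint cycles with lengths [7, 7, 7, 7, 7, 7, 7, 7, 7, 7, 7, 7, 7, 7, 7, 7, 7, 7, 7, 7, 7, 7, 7, 7, 7, 7, 7, 7, 1, 1, 1, 1, 1, 1, 1] on {0,…,202}.
sign(π) = (−1)^{n − #cycles} = (−1)^{203−35} = (−1)^168 = +1.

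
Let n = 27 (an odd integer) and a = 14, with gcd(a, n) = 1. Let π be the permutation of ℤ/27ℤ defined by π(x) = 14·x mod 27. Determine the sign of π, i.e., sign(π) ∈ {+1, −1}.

Orbit of 11 under x↦14x: [11, 19, 23, 25, 26, 13, 20]… (length divides ord_27(14)).
The orbit structure of x ↦ 14x mod 27: 4 orbits of sizes [18, 6, 2, 1].
4 cycles on 27: each ℓ→(−1)^(ℓ−1), product (−1)^23 = -1.
Via Zolotarev, sign(π_{14}) = (14|27) = -1.

-1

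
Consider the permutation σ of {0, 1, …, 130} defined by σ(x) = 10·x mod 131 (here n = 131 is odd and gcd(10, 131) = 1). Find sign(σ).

-1

Start at x=124: 124 → 61 → 86 → 74 → 85 → 64 → 116 → … (one orbit).
Cycle type of π: 130 + 1; total 2 cycles.
With 2 cycles on 131 points, sign = (−1)^{131−2} = -1.
Zolotarev: (10|131) = -1, matching the cycle-count sign.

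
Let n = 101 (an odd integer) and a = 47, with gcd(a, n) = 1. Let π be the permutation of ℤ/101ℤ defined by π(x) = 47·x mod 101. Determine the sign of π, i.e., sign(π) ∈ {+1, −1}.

Orbit of 16 under x↦47x: [16, 45, 95, 21, 78, 30, 97]… (length divides ord_101(47)).
Decompose π into cycles: lengths [50, 50, 1] (3 cycles, including the fixed point 0).
Σ(ℓ_i−1) = 101−3 = 98; sign = (−1)^98 = +1.
Via Zolotarev, sign(π_{47}) = (47|101) = +1.

+1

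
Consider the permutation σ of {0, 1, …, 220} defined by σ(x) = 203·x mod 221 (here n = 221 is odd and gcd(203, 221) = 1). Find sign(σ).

-1

Trace 103: π^k(103) = [103, 135, 1, 203] for k=0..3.
Cycle type of π: 4×51 + 2×8 + 1; total 60 cycles.
n − c = 221 − 60 = 161; sign = (−1)^161 = -1.
Zolotarev: (203|221) = -1, matching the cycle-count sign.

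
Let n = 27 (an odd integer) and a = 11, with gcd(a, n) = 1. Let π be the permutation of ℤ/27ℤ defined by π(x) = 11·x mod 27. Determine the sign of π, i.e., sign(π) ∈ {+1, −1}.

Orbit of 7 under x↦11x: [7, 23, 10, 2, 22, 26, 16]… (length divides ord_27(11)).
Cycle lengths of π_11 on ℤ/27ℤ: [18, 6, 2, 1]; 4 cycles in total.
n − c = 27 − 4 = 23; sign = (−1)^23 = -1.
Check: (11/27) = -1 by Zolotarev.

-1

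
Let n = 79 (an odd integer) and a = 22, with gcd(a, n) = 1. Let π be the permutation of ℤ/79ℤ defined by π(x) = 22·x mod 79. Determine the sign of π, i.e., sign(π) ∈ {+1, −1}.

+1

Start at x=67: 67 → 52 → 38 → 46 → 64 → 65 → 8 → … (one orbit).
Cycle lengths of π_22 on ℤ/79ℤ: [13, 13, 13, 13, 13, 13, 1]; 7 cycles in total.
With 7 cycles on 79 points, sign = (−1)^{79−7} = +1.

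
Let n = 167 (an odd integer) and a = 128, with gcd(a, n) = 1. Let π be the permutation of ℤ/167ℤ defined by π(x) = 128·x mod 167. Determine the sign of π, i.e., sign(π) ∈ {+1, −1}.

+1

Orbit of 48 under x↦128x: [48, 132, 29, 38, 21, 16, 44]… (length divides ord_167(128)).
3 cycles of lengths [83, 83, 1].
Σ(ℓ_i−1) = 167−3 = 164; sign = (−1)^164 = +1.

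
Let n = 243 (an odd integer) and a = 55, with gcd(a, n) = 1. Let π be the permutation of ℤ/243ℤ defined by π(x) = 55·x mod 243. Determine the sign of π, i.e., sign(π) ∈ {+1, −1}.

+1

Start at x=217: 217 → 28 → 82 → 136 → 190 → 1 → 55 → … (one orbit).
π_55 has 63 disjoint cycles with lengths [9, 9, 9, 9, 9, 9, 9, 9, 9, 9, 9, 9, 9, 9, 9, 9, 9, 9, 3, 3, 3, 3, 3, 3, 3, 3, 3, 3, 3, 3, 3, 3, 3, 3, 3, 3, 1, 1, 1, 1, 1, 1, 1, 1, 1, 1, 1, 1, 1, 1, 1, 1, 1, 1, 1, 1, 1, 1, 1, 1, 1, 1, 1] on {0,…,242}.
sign(π) = (−1)^{n − #cycles} = (−1)^{243−63} = (−1)^180 = +1.
Check: (55/243) = +1 by Zolotarev.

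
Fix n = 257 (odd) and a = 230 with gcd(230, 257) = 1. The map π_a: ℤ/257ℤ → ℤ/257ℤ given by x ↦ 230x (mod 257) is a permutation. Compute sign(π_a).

Start at x=170: 170 → 36 → 56 → 30 → 218 → 25 → 96 → … (one orbit).
The orbit structure of x ↦ 230x mod 257: 2 orbits of sizes [256, 1].
257 − 2 = 255 transpositions; sign(π) = (−1)^255 = -1.

-1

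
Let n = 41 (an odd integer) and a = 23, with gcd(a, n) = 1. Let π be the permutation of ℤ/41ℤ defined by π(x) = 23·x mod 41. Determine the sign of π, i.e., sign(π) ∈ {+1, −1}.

+1

Start at x=40: 40 → 18 → 4 → 10 → 25 → 1 → 23 → … (one orbit).
Decompose π into cycles: lengths [10, 10, 10, 10, 1] (5 cycles, including the fixed point 0).
sign(π) = (−1)^{n − #cycles} = (−1)^{41−5} = (−1)^36 = +1.
Check: (23/41) = +1 by Zolotarev.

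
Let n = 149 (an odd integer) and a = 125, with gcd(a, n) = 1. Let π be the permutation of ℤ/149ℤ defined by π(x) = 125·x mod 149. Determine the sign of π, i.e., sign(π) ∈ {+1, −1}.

+1

Trace 85: π^k(85) = [85, 46, 88, 123, 28, 73, 36] for k=0..6.
Cycle type of π: 37×4 + 1; total 5 cycles.
Σ(ℓ_i−1) = 149−5 = 144; sign = (−1)^144 = +1.
(125|149)_J = +1 (Zolotarev's lemma cross-check).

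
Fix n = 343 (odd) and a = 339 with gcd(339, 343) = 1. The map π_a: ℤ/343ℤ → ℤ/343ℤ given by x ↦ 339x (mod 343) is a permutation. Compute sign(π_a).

Trace 300: π^k(300) = [300, 172, 341, 8, 311, 128, 174] for k=0..6.
Cycle type of π: 294 + 42 + 6 + 1; total 4 cycles.
Σ(ℓ_i−1) = 343−4 = 339; sign = (−1)^339 = -1.

-1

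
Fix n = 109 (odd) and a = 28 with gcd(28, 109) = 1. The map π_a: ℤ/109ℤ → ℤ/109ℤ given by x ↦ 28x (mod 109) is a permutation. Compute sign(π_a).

+1

Orbit of 20 under x↦28x: [20, 15, 93, 97, 100, 75, 29]… (length divides ord_109(28)).
Cycle lengths of π_28 on ℤ/109ℤ: [54, 54, 1]; 3 cycles in total.
n − c = 109 − 3 = 106; sign = (−1)^106 = +1.
(28|109)_J = +1 (Zolotarev's lemma cross-check).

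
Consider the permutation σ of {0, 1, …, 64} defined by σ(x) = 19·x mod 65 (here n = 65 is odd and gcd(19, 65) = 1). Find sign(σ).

Trace 61: π^k(61) = [61, 54, 51, 59, 16, 44, 56] for k=0..6.
8 cycles of lengths [12, 12, 12, 12, 12, 2, 2, 1].
n − c = 65 − 8 = 57; sign = (−1)^57 = -1.

-1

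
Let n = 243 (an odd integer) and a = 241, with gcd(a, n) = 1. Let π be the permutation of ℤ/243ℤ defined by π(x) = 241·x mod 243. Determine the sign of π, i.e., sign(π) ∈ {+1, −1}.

Orbit of 73 under x↦241x: [73, 97, 49, 145, 196, 94, 55]… (length divides ord_243(241)).
The orbit structure of x ↦ 241x mod 243: 11 orbits of sizes [81, 81, 27, 27, 9, 9, 3, 3, 1, 1, 1].
n − c = 243 − 11 = 232; sign = (−1)^232 = +1.

+1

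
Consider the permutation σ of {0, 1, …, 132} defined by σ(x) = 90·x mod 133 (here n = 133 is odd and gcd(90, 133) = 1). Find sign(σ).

Orbit of 64 under x↦90x: [64, 41, 99, 132, 43, 13, 106]… (length divides ord_133(90)).
The orbit structure of x ↦ 90x mod 133: 11 orbits of sizes [18, 18, 18, 18, 18, 18, 18, 2, 2, 2, 1].
sign(π) = (−1)^{n − #cycles} = (−1)^{133−11} = (−1)^122 = +1.

+1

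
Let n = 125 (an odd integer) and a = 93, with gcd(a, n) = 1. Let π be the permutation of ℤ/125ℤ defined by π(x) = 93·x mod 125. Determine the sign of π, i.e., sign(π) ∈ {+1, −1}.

-1

Start at x=1: 1 → 93 → 24 → 107 → 76 → 68 → 74 → … (one orbit).
The orbit structure of x ↦ 93x mod 125: 12 orbits of sizes [20, 20, 20, 20, 20, 4, 4, 4, 4, 4, 4, 1].
With 12 cycles on 125 points, sign = (−1)^{125−12} = -1.
(93|125)_J = -1 (Zolotarev's lemma cross-check).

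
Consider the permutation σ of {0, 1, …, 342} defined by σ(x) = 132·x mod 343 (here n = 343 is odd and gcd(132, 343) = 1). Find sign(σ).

Trace 148: π^k(148) = [148, 328, 78, 6, 106, 272, 232] for k=0..6.
10 cycles of lengths [98, 98, 98, 14, 14, 14, 2, 2, 2, 1].
n − c = 343 − 10 = 333; sign = (−1)^333 = -1.

-1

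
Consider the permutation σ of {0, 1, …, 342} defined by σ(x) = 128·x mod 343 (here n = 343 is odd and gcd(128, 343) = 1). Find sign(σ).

+1

Start at x=177: 177 → 18 → 246 → 275 → 214 → 295 → 30 → … (one orbit).
Cycle lengths of π_128 on ℤ/343ℤ: [21, 21, 21, 21, 21, 21, 21, 21, 21, 21, 21, 21, 21, 21, 3, 3, 3, 3, 3, 3, 3, 3, 3, 3, 3, 3, 3, 3, 3, 3, 1]; 31 cycles in total.
n − c = 343 − 31 = 312; sign = (−1)^312 = +1.
Zolotarev: (128|343) = +1, matching the cycle-count sign.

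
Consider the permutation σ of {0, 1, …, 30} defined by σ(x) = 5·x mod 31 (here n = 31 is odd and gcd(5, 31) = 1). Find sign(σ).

+1

Trace 5: π^k(5) = [5, 25, 1] for k=0..2.
Decompose π into cycles: lengths [3, 3, 3, 3, 3, 3, 3, 3, 3, 3, 1] (11 cycles, including the fixed point 0).
With 11 cycles on 31 points, sign = (−1)^{31−11} = +1.
Zolotarev: (5|31) = +1, matching the cycle-count sign.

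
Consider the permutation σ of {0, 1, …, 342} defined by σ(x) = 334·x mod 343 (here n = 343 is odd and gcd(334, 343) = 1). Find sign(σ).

Trace 52: π^k(52) = [52, 218, 96, 165, 230, 331, 108] for k=0..6.
Cycle lengths of π_334 on ℤ/343ℤ: [294, 42, 6, 1]; 4 cycles in total.
n − c = 343 − 4 = 339; sign = (−1)^339 = -1.
(334|343)_J = -1 (Zolotarev's lemma cross-check).

-1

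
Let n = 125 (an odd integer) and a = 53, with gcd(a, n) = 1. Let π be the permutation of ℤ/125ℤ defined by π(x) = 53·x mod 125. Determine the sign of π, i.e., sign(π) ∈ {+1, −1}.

Start at x=44: 44 → 82 → 96 → 88 → 39 → 67 → 51 → … (one orbit).
Cycle type of π: 100 + 20 + 4 + 1; total 4 cycles.
With 4 cycles on 125 points, sign = (−1)^{125−4} = -1.

-1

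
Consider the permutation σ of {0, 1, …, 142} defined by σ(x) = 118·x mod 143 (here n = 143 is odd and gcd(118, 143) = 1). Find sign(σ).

-1

Orbit of 40 under x↦118x: [40, 1, 118, 53, 105, 92, 131]… (length divides ord_143(118)).
The orbit structure of x ↦ 118x mod 143: 26 orbits of sizes [10, 10, 10, 10, 10, 10, 10, 10, 10, 10, 10, 10, 10, 1, 1, 1, 1, 1, 1, 1, 1, 1, 1, 1, 1, 1].
Σ(ℓ_i−1) = 143−26 = 117; sign = (−1)^117 = -1.
(118|143)_J = -1 (Zolotarev's lemma cross-check).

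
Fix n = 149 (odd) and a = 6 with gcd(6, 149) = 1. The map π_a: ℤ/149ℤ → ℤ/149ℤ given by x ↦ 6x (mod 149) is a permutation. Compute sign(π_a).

+1

Start at x=104: 104 → 28 → 19 → 114 → 88 → 81 → 39 → … (one orbit).
5 cycles of lengths [37, 37, 37, 37, 1].
5 cycles on 149: each ℓ→(−1)^(ℓ−1), product (−1)^144 = +1.
The Jacobi symbol (6|149) = +1 (Zolotarev) agrees.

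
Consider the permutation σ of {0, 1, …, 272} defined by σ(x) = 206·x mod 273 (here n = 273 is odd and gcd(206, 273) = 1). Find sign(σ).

-1

Trace 206: π^k(206) = [206, 121, 83, 172, 215, 64, 80] for k=0..6.
Cycle lengths of π_206 on ℤ/273ℤ: [12, 12, 12, 12, 12, 12, 12, 12, 12, 12, 12, 12, 12, 12, 12, 12, 12, 12, 12, 12, 12, 6, 6, 6, 2, 1]; 26 cycles in total.
26 cycles on 273: each ℓ→(−1)^(ℓ−1), product (−1)^247 = -1.
(206|273)_J = -1 (Zolotarev's lemma cross-check).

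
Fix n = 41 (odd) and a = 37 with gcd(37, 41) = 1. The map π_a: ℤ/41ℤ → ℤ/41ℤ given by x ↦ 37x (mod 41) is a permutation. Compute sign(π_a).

Start at x=37: 37 → 16 → 18 → 10 → 1 → 37 (one orbit).
Cycle type of π: 5×8 + 1; total 9 cycles.
With 9 cycles on 41 points, sign = (−1)^{41−9} = +1.
The Jacobi symbol (37|41) = +1 (Zolotarev) agrees.

+1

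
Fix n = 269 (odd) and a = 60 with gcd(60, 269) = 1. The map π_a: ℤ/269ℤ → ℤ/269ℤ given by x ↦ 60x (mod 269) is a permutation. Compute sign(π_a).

Orbit of 126 under x↦60x: [126, 28, 66, 194, 73, 76, 256]… (length divides ord_269(60)).
Cycle type of π: 268 + 1; total 2 cycles.
2 cycles on 269: each ℓ→(−1)^(ℓ−1), product (−1)^267 = -1.

-1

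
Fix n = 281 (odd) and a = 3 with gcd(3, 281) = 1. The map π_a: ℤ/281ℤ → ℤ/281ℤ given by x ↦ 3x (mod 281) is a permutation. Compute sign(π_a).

-1

Start at x=232: 232 → 134 → 121 → 82 → 246 → 176 → 247 → … (one orbit).
π_3 has 2 disjoint cycles with lengths [280, 1] on {0,…,280}.
Σ(ℓ_i−1) = 281−2 = 279; sign = (−1)^279 = -1.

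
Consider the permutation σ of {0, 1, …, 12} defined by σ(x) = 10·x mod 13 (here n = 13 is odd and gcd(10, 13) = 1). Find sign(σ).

+1

Start at x=4: 4 → 1 → 10 → 9 → 12 → 3 → 4 (one orbit).
The orbit structure of x ↦ 10x mod 13: 3 orbits of sizes [6, 6, 1].
3 cycles on 13: each ℓ→(−1)^(ℓ−1), product (−1)^10 = +1.
The Jacobi symbol (10|13) = +1 (Zolotarev) agrees.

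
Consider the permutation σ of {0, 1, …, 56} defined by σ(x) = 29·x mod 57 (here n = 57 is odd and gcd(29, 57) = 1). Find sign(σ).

+1

Start at x=29: 29 → 43 → 50 → 25 → 41 → 49 → 53 → … (one orbit).
Cycle lengths of π_29 on ℤ/57ℤ: [18, 18, 18, 2, 1]; 5 cycles in total.
n − c = 57 − 5 = 52; sign = (−1)^52 = +1.
Zolotarev: (29|57) = +1, matching the cycle-count sign.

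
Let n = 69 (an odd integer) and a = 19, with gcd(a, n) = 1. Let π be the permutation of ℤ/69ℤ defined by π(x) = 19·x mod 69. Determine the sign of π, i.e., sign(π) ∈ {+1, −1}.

Trace 22: π^k(22) = [22, 4, 7, 64, 43, 58, 67] for k=0..6.
The orbit structure of x ↦ 19x mod 69: 6 orbits of sizes [22, 22, 22, 1, 1, 1].
Σ(ℓ_i−1) = 69−6 = 63; sign = (−1)^63 = -1.
Via Zolotarev, sign(π_{19}) = (19|69) = -1.

-1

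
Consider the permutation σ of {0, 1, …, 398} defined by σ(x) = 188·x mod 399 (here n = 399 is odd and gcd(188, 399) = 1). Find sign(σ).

Start at x=62: 62 → 85 → 20 → 169 → 251 → 106 → 377 → … (one orbit).
π_188 has 33 disjoint cycles with lengths [18, 18, 18, 18, 18, 18, 18, 18, 18, 18, 18, 18, 18, 18, 18, 18, 18, 18, 18, 18, 9, 9, 2, 2, 2, 2, 2, 2, 2, 2, 2, 2, 1] on {0,…,398}.
With 33 cycles on 399 points, sign = (−1)^{399−33} = +1.

+1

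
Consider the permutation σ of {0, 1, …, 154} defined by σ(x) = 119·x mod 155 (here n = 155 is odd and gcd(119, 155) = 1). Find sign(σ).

-1

Start at x=154: 154 → 36 → 99 → 1 → 119 → 56 → 154 (one orbit).
The orbit structure of x ↦ 119x mod 155: 28 orbits of sizes [6, 6, 6, 6, 6, 6, 6, 6, 6, 6, 6, 6, 6, 6, 6, 6, 6, 6, 6, 6, 6, 6, 6, 6, 6, 2, 2, 1].
155 − 28 = 127 transpositions; sign(π) = (−1)^127 = -1.
Via Zolotarev, sign(π_{119}) = (119|155) = -1.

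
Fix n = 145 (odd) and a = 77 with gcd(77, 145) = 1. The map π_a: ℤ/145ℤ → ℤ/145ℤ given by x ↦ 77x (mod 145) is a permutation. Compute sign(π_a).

+1

Orbit of 137 under x↦77x: [137, 109, 128, 141, 127, 64, 143]… (length divides ord_145(77)).
The orbit structure of x ↦ 77x mod 145: 7 orbits of sizes [28, 28, 28, 28, 28, 4, 1].
sign(π) = (−1)^{n − #cycles} = (−1)^{145−7} = (−1)^138 = +1.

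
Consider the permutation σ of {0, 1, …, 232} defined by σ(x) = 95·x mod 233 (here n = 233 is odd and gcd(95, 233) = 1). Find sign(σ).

-1

Trace 92: π^k(92) = [92, 119, 121, 78, 187, 57, 56] for k=0..6.
2 cycles of lengths [232, 1].
n − c = 233 − 2 = 231; sign = (−1)^231 = -1.
(95|233)_J = -1 (Zolotarev's lemma cross-check).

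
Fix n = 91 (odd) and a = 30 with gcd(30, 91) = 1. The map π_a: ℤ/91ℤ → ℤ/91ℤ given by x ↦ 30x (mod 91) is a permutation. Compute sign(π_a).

Start at x=9: 9 → 88 → 1 → 30 → 81 → 64 → 9 (one orbit).
The orbit structure of x ↦ 30x mod 91: 17 orbits of sizes [6, 6, 6, 6, 6, 6, 6, 6, 6, 6, 6, 6, 6, 6, 3, 3, 1].
91 − 17 = 74 transpositions; sign(π) = (−1)^74 = +1.

+1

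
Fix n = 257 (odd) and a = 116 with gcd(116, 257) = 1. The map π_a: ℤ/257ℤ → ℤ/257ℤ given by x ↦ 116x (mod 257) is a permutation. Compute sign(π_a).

Start at x=92: 92 → 135 → 240 → 84 → 235 → 18 → 32 → … (one orbit).
The orbit structure of x ↦ 116x mod 257: 3 orbits of sizes [128, 128, 1].
sign(π) = (−1)^{n − #cycles} = (−1)^{257−3} = (−1)^254 = +1.
Zolotarev: (116|257) = +1, matching the cycle-count sign.

+1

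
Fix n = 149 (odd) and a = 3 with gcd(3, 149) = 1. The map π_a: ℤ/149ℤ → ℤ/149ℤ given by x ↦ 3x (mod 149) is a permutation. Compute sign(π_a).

-1

Orbit of 62 under x↦3x: [62, 37, 111, 35, 105, 17, 51]… (length divides ord_149(3)).
Cycle lengths of π_3 on ℤ/149ℤ: [148, 1]; 2 cycles in total.
2 cycles on 149: each ℓ→(−1)^(ℓ−1), product (−1)^147 = -1.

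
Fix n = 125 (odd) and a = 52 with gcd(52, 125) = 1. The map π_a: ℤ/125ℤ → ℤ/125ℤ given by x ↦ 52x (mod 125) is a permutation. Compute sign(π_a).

-1

Start at x=63: 63 → 26 → 102 → 54 → 58 → 16 → 82 → … (one orbit).
Cycle type of π: 100 + 20 + 4 + 1; total 4 cycles.
125 − 4 = 121 transpositions; sign(π) = (−1)^121 = -1.
(52|125)_J = -1 (Zolotarev's lemma cross-check).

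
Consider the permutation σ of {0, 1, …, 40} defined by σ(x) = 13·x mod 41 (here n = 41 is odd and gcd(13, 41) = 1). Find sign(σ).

-1

Orbit of 21 under x↦13x: [21, 27, 23, 12, 33, 19, 1]… (length divides ord_41(13)).
Decompose π into cycles: lengths [40, 1] (2 cycles, including the fixed point 0).
2 cycles on 41: each ℓ→(−1)^(ℓ−1), product (−1)^39 = -1.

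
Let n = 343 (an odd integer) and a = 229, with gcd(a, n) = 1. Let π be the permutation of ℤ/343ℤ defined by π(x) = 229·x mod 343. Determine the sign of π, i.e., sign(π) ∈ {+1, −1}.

Trace 174: π^k(174) = [174, 58, 248, 197, 180, 60, 20] for k=0..6.
4 cycles of lengths [294, 42, 6, 1].
4 cycles on 343: each ℓ→(−1)^(ℓ−1), product (−1)^339 = -1.

-1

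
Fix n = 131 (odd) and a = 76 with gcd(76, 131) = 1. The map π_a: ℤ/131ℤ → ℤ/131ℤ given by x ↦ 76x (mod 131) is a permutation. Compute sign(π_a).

Start at x=127: 127 → 89 → 83 → 20 → 79 → 109 → 31 → … (one orbit).
π_76 has 2 disjoint cycles with lengths [130, 1] on {0,…,130}.
n − c = 131 − 2 = 129; sign = (−1)^129 = -1.

-1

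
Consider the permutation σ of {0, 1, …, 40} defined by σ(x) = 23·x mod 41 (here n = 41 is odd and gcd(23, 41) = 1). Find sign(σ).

+1

Start at x=1: 1 → 23 → 37 → 31 → 16 → 40 → 18 → … (one orbit).
Decompose π into cycles: lengths [10, 10, 10, 10, 1] (5 cycles, including the fixed point 0).
41 − 5 = 36 transpositions; sign(π) = (−1)^36 = +1.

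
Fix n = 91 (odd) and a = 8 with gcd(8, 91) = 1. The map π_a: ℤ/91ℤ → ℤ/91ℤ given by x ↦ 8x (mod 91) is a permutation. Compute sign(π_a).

Start at x=57: 57 → 1 → 8 → 64 → 57 (one orbit).
Decompose π into cycles: lengths [4, 4, 4, 4, 4, 4, 4, 4, 4, 4, 4, 4, 4, 4, 4, 4, 4, 4, 4, 4, 4, 1, 1, 1, 1, 1, 1, 1] (28 cycles, including the fixed point 0).
Σ(ℓ_i−1) = 91−28 = 63; sign = (−1)^63 = -1.

-1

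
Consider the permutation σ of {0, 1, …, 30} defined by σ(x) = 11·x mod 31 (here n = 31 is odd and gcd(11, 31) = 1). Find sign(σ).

Start at x=29: 29 → 9 → 6 → 4 → 13 → 19 → 23 → … (one orbit).
π_11 has 2 disjoint cycles with lengths [30, 1] on {0,…,30}.
With 2 cycles on 31 points, sign = (−1)^{31−2} = -1.

-1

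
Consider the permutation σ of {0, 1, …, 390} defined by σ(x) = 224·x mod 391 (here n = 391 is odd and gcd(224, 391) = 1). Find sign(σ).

+1

Start at x=35: 35 → 20 → 179 → 214 → 234 → 22 → 236 → … (one orbit).
Decompose π into cycles: lengths [176, 176, 22, 16, 1] (5 cycles, including the fixed point 0).
Σ(ℓ_i−1) = 391−5 = 386; sign = (−1)^386 = +1.
Via Zolotarev, sign(π_{224}) = (224|391) = +1.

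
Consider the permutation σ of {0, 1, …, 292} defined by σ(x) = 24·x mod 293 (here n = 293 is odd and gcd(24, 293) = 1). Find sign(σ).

Start at x=53: 53 → 100 → 56 → 172 → 26 → 38 → 33 → … (one orbit).
Cycle type of π: 73×4 + 1; total 5 cycles.
5 cycles on 293: each ℓ→(−1)^(ℓ−1), product (−1)^288 = +1.
Check: (24/293) = +1 by Zolotarev.

+1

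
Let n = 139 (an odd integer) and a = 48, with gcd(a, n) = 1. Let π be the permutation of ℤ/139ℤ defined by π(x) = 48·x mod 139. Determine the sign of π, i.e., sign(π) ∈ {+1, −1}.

-1

Orbit of 33 under x↦48x: [33, 55, 138, 91, 59, 52, 133]… (length divides ord_139(48)).
Cycle lengths of π_48 on ℤ/139ℤ: [46, 46, 46, 1]; 4 cycles in total.
sign(π) = (−1)^{n − #cycles} = (−1)^{139−4} = (−1)^135 = -1.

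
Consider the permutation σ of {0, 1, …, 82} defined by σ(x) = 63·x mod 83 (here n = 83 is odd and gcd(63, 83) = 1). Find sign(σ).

Start at x=48: 48 → 36 → 27 → 41 → 10 → 49 → 16 → … (one orbit).
Decompose π into cycles: lengths [41, 41, 1] (3 cycles, including the fixed point 0).
3 cycles on 83: each ℓ→(−1)^(ℓ−1), product (−1)^80 = +1.
Check: (63/83) = +1 by Zolotarev.

+1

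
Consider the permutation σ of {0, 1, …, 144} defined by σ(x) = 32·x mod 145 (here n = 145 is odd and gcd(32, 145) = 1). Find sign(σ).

+1

Trace 144: π^k(144) = [144, 113, 136, 2, 64, 18, 141] for k=0..6.
π_32 has 7 disjoint cycles with lengths [28, 28, 28, 28, 28, 4, 1] on {0,…,144}.
n − c = 145 − 7 = 138; sign = (−1)^138 = +1.
(32|145)_J = +1 (Zolotarev's lemma cross-check).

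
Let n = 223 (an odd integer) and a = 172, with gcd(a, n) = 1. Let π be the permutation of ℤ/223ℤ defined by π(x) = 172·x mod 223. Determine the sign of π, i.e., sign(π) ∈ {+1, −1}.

Trace 148: π^k(148) = [148, 34, 50, 126, 41, 139, 47] for k=0..6.
Cycle lengths of π_172 on ℤ/223ℤ: [111, 111, 1]; 3 cycles in total.
Σ(ℓ_i−1) = 223−3 = 220; sign = (−1)^220 = +1.
Check: (172/223) = +1 by Zolotarev.

+1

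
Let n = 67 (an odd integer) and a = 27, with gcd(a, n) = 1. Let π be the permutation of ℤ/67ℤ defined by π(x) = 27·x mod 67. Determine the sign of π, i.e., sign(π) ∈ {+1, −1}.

Start at x=24: 24 → 45 → 9 → 42 → 62 → 66 → 40 → … (one orbit).
Cycle lengths of π_27 on ℤ/67ℤ: [22, 22, 22, 1]; 4 cycles in total.
Σ(ℓ_i−1) = 67−4 = 63; sign = (−1)^63 = -1.
The Jacobi symbol (27|67) = -1 (Zolotarev) agrees.

-1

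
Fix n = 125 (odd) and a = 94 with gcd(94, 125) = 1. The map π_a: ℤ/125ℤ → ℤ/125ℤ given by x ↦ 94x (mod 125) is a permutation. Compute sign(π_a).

+1

Orbit of 11 under x↦94x: [11, 34, 71, 49, 106, 89, 116]… (length divides ord_125(94)).
Decompose π into cycles: lengths [50, 50, 10, 10, 2, 2, 1] (7 cycles, including the fixed point 0).
With 7 cycles on 125 points, sign = (−1)^{125−7} = +1.
Zolotarev: (94|125) = +1, matching the cycle-count sign.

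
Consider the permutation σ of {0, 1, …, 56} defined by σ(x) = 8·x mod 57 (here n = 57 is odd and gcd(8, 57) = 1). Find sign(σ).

+1

Trace 8: π^k(8) = [8, 7, 56, 49, 50, 1] for k=0..5.
Decompose π into cycles: lengths [6, 6, 6, 6, 6, 6, 6, 6, 6, 2, 1] (11 cycles, including the fixed point 0).
With 11 cycles on 57 points, sign = (−1)^{57−11} = +1.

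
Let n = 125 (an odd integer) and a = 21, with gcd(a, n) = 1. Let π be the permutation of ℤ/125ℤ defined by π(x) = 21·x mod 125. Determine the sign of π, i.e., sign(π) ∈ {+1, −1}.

Start at x=31: 31 → 26 → 46 → 91 → 36 → 6 → 1 → … (one orbit).
Cycle type of π: 25×4 + 5×4 + 1×5; total 13 cycles.
125 − 13 = 112 transpositions; sign(π) = (−1)^112 = +1.
(21|125)_J = +1 (Zolotarev's lemma cross-check).

+1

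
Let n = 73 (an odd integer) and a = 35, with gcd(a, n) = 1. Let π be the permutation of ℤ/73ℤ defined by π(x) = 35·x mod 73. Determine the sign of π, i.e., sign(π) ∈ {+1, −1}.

+1

Start at x=70: 70 → 41 → 48 → 1 → 35 → 57 → 24 → … (one orbit).
3 cycles of lengths [36, 36, 1].
With 3 cycles on 73 points, sign = (−1)^{73−3} = +1.
Zolotarev: (35|73) = +1, matching the cycle-count sign.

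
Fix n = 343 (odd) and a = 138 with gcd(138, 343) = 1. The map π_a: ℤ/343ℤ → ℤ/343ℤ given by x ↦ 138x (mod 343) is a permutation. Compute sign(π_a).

-1

Trace 218: π^k(218) = [218, 243, 263, 279, 86, 206, 302] for k=0..6.
4 cycles of lengths [294, 42, 6, 1].
With 4 cycles on 343 points, sign = (−1)^{343−4} = -1.
Via Zolotarev, sign(π_{138}) = (138|343) = -1.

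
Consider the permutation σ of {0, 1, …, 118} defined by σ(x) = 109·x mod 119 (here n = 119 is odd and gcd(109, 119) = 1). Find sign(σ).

-1

Trace 95: π^k(95) = [95, 2, 99, 81, 23, 8, 39] for k=0..6.
6 cycles of lengths [48, 48, 16, 3, 3, 1].
119 − 6 = 113 transpositions; sign(π) = (−1)^113 = -1.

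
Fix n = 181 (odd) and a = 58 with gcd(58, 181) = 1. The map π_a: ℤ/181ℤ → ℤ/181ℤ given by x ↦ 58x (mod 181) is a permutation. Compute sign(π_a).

-1

Orbit of 71 under x↦58x: [71, 136, 105, 117, 89, 94, 22]… (length divides ord_181(58)).
2 cycles of lengths [180, 1].
181 − 2 = 179 transpositions; sign(π) = (−1)^179 = -1.
(58|181)_J = -1 (Zolotarev's lemma cross-check).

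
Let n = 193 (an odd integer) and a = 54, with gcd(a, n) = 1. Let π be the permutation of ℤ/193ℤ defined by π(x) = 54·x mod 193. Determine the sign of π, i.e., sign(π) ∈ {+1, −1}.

Start at x=54: 54 → 21 → 169 → 55 → 75 → 190 → 31 → … (one orbit).
Decompose π into cycles: lengths [96, 96, 1] (3 cycles, including the fixed point 0).
193 − 3 = 190 transpositions; sign(π) = (−1)^190 = +1.

+1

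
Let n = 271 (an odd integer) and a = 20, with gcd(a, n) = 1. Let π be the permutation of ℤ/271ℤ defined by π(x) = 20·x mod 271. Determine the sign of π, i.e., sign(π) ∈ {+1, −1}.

+1

Start at x=25: 25 → 229 → 244 → 2 → 40 → 258 → 11 → … (one orbit).
3 cycles of lengths [135, 135, 1].
271 − 3 = 268 transpositions; sign(π) = (−1)^268 = +1.
Zolotarev: (20|271) = +1, matching the cycle-count sign.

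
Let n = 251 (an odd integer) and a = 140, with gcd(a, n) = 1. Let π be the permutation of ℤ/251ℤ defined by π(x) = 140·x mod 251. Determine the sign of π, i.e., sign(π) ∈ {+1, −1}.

+1

Start at x=113: 113 → 7 → 227 → 154 → 225 → 125 → 181 → … (one orbit).
Cycle lengths of π_140 on ℤ/251ℤ: [125, 125, 1]; 3 cycles in total.
With 3 cycles on 251 points, sign = (−1)^{251−3} = +1.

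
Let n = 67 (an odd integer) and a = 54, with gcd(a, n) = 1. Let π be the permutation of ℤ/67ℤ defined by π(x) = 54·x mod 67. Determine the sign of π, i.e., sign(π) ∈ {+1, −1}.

Trace 21: π^k(21) = [21, 62, 65, 26, 64, 39, 29] for k=0..6.
π_54 has 3 disjoint cycles with lengths [33, 33, 1] on {0,…,66}.
n − c = 67 − 3 = 64; sign = (−1)^64 = +1.

+1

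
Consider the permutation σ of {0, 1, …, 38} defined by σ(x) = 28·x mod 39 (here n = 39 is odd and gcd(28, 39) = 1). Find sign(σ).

-1

Start at x=31: 31 → 10 → 7 → 1 → 28 → 4 → 34 → … (one orbit).
Decompose π into cycles: lengths [12, 12, 12, 1, 1, 1] (6 cycles, including the fixed point 0).
6 cycles on 39: each ℓ→(−1)^(ℓ−1), product (−1)^33 = -1.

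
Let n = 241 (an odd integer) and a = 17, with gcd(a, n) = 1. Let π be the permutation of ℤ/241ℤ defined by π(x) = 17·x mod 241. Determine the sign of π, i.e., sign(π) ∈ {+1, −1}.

-1

Start at x=125: 125 → 197 → 216 → 57 → 5 → 85 → 240 → … (one orbit).
4 cycles of lengths [80, 80, 80, 1].
With 4 cycles on 241 points, sign = (−1)^{241−4} = -1.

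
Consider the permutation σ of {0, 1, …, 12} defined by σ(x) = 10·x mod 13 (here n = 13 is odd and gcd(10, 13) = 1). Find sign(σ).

+1

Trace 12: π^k(12) = [12, 3, 4, 1, 10, 9] for k=0..5.
Cycle lengths of π_10 on ℤ/13ℤ: [6, 6, 1]; 3 cycles in total.
3 cycles on 13: each ℓ→(−1)^(ℓ−1), product (−1)^10 = +1.
Via Zolotarev, sign(π_{10}) = (10|13) = +1.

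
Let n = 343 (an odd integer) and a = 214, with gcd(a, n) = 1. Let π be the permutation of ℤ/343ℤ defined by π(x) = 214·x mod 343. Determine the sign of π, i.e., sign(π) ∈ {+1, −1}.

+1

Trace 116: π^k(116) = [116, 128, 295, 18, 79, 99, 263] for k=0..6.
Cycle type of π: 21×14 + 3×16 + 1; total 31 cycles.
With 31 cycles on 343 points, sign = (−1)^{343−31} = +1.
Via Zolotarev, sign(π_{214}) = (214|343) = +1.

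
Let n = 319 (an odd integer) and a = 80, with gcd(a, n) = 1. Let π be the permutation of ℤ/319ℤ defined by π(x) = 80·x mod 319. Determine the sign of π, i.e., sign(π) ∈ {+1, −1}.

Orbit of 23 under x↦80x: [23, 245, 141, 115, 268, 67, 256]… (length divides ord_319(80)).
The orbit structure of x ↦ 80x mod 319: 9 orbits of sizes [70, 70, 70, 70, 14, 14, 5, 5, 1].
9 cycles on 319: each ℓ→(−1)^(ℓ−1), product (−1)^310 = +1.
Zolotarev: (80|319) = +1, matching the cycle-count sign.

+1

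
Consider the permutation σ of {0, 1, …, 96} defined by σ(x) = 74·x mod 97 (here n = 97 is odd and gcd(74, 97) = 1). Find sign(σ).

Orbit of 68 under x↦74x: [68, 85, 82, 54, 19, 48, 60]… (length divides ord_97(74)).
Cycle type of π: 96 + 1; total 2 cycles.
Σ(ℓ_i−1) = 97−2 = 95; sign = (−1)^95 = -1.
Via Zolotarev, sign(π_{74}) = (74|97) = -1.

-1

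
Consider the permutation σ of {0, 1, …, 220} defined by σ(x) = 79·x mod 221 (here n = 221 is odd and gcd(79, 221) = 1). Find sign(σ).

-1

Orbit of 92 under x↦79x: [92, 196, 14, 1, 79, 53, 209]… (length divides ord_221(79)).
Cycle lengths of π_79 on ℤ/221ℤ: [16, 16, 16, 16, 16, 16, 16, 16, 16, 16, 16, 16, 16, 1, 1, 1, 1, 1, 1, 1, 1, 1, 1, 1, 1, 1]; 26 cycles in total.
26 cycles on 221: each ℓ→(−1)^(ℓ−1), product (−1)^195 = -1.
Via Zolotarev, sign(π_{79}) = (79|221) = -1.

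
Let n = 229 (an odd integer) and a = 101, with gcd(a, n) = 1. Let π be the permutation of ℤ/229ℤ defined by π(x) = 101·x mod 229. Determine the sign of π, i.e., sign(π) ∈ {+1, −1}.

-1

Trace 27: π^k(27) = [27, 208, 169, 123, 57, 32, 26] for k=0..6.
Cycle type of π: 76×3 + 1; total 4 cycles.
229 − 4 = 225 transpositions; sign(π) = (−1)^225 = -1.
Via Zolotarev, sign(π_{101}) = (101|229) = -1.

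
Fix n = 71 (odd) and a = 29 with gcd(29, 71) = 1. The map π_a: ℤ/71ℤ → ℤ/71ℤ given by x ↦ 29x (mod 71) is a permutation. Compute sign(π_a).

Trace 6: π^k(6) = [6, 32, 5, 3, 16, 38, 37] for k=0..6.
Cycle type of π: 35×2 + 1; total 3 cycles.
sign(π) = (−1)^{n − #cycles} = (−1)^{71−3} = (−1)^68 = +1.
Zolotarev: (29|71) = +1, matching the cycle-count sign.

+1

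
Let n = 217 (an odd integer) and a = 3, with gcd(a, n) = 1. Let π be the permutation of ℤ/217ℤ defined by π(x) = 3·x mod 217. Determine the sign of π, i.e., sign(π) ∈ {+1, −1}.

Start at x=209: 209 → 193 → 145 → 1 → 3 → 9 → 27 → … (one orbit).
Decompose π into cycles: lengths [30, 30, 30, 30, 30, 30, 30, 6, 1] (9 cycles, including the fixed point 0).
9 cycles on 217: each ℓ→(−1)^(ℓ−1), product (−1)^208 = +1.

+1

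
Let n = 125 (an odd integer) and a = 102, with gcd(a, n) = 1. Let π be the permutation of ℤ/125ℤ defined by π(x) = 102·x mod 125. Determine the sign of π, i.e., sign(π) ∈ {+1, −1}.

Orbit of 111 under x↦102x: [111, 72, 94, 88, 101, 52, 54]… (length divides ord_125(102)).
π_102 has 4 disjoint cycles with lengths [100, 20, 4, 1] on {0,…,124}.
125 − 4 = 121 transpositions; sign(π) = (−1)^121 = -1.
Via Zolotarev, sign(π_{102}) = (102|125) = -1.

-1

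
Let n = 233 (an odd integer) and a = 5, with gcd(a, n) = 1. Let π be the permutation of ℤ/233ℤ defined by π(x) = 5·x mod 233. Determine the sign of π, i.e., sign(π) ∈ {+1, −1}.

-1

Trace 94: π^k(94) = [94, 4, 20, 100, 34, 170, 151] for k=0..6.
Cycle lengths of π_5 on ℤ/233ℤ: [232, 1]; 2 cycles in total.
n − c = 233 − 2 = 231; sign = (−1)^231 = -1.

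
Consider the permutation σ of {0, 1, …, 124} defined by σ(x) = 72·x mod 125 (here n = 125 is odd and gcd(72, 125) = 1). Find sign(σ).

-1

Start at x=22: 22 → 84 → 48 → 81 → 82 → 29 → 88 → … (one orbit).
The orbit structure of x ↦ 72x mod 125: 4 orbits of sizes [100, 20, 4, 1].
125 − 4 = 121 transpositions; sign(π) = (−1)^121 = -1.
(72|125)_J = -1 (Zolotarev's lemma cross-check).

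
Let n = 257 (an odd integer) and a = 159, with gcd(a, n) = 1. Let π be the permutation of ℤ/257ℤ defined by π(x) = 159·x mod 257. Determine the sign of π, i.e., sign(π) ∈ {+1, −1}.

Orbit of 195 under x↦159x: [195, 165, 21, 255, 196, 67, 116]… (length divides ord_257(159)).
The orbit structure of x ↦ 159x mod 257: 3 orbits of sizes [128, 128, 1].
n − c = 257 − 3 = 254; sign = (−1)^254 = +1.
Check: (159/257) = +1 by Zolotarev.

+1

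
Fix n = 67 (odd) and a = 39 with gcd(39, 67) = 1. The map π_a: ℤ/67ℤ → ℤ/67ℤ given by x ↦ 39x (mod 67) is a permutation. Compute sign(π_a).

Trace 33: π^k(33) = [33, 14, 10, 55, 1, 39, 47] for k=0..6.
Decompose π into cycles: lengths [33, 33, 1] (3 cycles, including the fixed point 0).
Σ(ℓ_i−1) = 67−3 = 64; sign = (−1)^64 = +1.

+1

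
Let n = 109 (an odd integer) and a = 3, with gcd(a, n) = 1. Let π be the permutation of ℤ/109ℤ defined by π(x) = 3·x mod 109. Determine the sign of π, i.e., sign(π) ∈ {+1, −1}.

Orbit of 22 under x↦3x: [22, 66, 89, 49, 38, 5, 15]… (length divides ord_109(3)).
5 cycles of lengths [27, 27, 27, 27, 1].
n − c = 109 − 5 = 104; sign = (−1)^104 = +1.

+1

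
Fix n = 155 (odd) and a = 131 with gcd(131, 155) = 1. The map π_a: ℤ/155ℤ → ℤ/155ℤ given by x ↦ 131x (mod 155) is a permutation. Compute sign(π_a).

Trace 51: π^k(51) = [51, 16, 81, 71, 1, 131, 111] for k=0..6.
The orbit structure of x ↦ 131x mod 155: 15 orbits of sizes [15, 15, 15, 15, 15, 15, 15, 15, 15, 15, 1, 1, 1, 1, 1].
With 15 cycles on 155 points, sign = (−1)^{155−15} = +1.

+1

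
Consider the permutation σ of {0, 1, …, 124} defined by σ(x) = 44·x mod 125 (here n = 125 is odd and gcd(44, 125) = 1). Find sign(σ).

Orbit of 16 under x↦44x: [16, 79, 101, 69, 36, 84, 71]… (length divides ord_125(44)).
Cycle lengths of π_44 on ℤ/125ℤ: [50, 50, 10, 10, 2, 2, 1]; 7 cycles in total.
Σ(ℓ_i−1) = 125−7 = 118; sign = (−1)^118 = +1.
Via Zolotarev, sign(π_{44}) = (44|125) = +1.

+1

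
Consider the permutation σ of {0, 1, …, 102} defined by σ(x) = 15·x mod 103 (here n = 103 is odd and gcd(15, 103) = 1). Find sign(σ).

+1

Start at x=25: 25 → 66 → 63 → 18 → 64 → 33 → 83 → … (one orbit).
π_15 has 3 disjoint cycles with lengths [51, 51, 1] on {0,…,102}.
With 3 cycles on 103 points, sign = (−1)^{103−3} = +1.
Check: (15/103) = +1 by Zolotarev.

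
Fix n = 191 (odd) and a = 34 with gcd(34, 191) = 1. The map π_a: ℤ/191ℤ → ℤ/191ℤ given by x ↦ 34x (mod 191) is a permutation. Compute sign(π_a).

Start at x=97: 97 → 51 → 15 → 128 → 150 → 134 → 163 → … (one orbit).
The orbit structure of x ↦ 34x mod 191: 3 orbits of sizes [95, 95, 1].
n − c = 191 − 3 = 188; sign = (−1)^188 = +1.

+1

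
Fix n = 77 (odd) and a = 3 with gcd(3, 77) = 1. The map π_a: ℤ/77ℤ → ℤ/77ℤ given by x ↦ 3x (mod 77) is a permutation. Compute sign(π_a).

-1

Orbit of 26 under x↦3x: [26, 1, 3, 9, 27, 4, 12]… (length divides ord_77(3)).
Cycle type of π: 30×2 + 6 + 5×2 + 1; total 6 cycles.
sign(π) = (−1)^{n − #cycles} = (−1)^{77−6} = (−1)^71 = -1.
Zolotarev: (3|77) = -1, matching the cycle-count sign.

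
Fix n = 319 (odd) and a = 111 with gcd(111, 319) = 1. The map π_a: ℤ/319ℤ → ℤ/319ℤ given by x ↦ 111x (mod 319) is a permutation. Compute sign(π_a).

+1

Trace 199: π^k(199) = [199, 78, 45, 210, 23, 1, 111] for k=0..6.
The orbit structure of x ↦ 111x mod 319: 55 orbits of sizes [7, 7, 7, 7, 7, 7, 7, 7, 7, 7, 7, 7, 7, 7, 7, 7, 7, 7, 7, 7, 7, 7, 7, 7, 7, 7, 7, 7, 7, 7, 7, 7, 7, 7, 7, 7, 7, 7, 7, 7, 7, 7, 7, 7, 1, 1, 1, 1, 1, 1, 1, 1, 1, 1, 1].
With 55 cycles on 319 points, sign = (−1)^{319−55} = +1.
Zolotarev: (111|319) = +1, matching the cycle-count sign.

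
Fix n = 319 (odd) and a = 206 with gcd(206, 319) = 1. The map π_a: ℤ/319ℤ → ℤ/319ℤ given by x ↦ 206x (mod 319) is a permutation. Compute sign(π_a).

Orbit of 160 under x↦206x: [160, 103, 164, 289, 200, 49, 205]… (length divides ord_319(206)).
Cycle type of π: 140×2 + 28 + 10 + 1; total 5 cycles.
Σ(ℓ_i−1) = 319−5 = 314; sign = (−1)^314 = +1.

+1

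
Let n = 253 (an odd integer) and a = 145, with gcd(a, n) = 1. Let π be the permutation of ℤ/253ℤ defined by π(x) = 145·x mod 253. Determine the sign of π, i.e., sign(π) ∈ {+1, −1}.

Start at x=225: 225 → 241 → 31 → 194 → 47 → 237 → 210 → … (one orbit).
π_145 has 5 disjoint cycles with lengths [110, 110, 22, 10, 1] on {0,…,252}.
sign(π) = (−1)^{n − #cycles} = (−1)^{253−5} = (−1)^248 = +1.
(145|253)_J = +1 (Zolotarev's lemma cross-check).

+1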